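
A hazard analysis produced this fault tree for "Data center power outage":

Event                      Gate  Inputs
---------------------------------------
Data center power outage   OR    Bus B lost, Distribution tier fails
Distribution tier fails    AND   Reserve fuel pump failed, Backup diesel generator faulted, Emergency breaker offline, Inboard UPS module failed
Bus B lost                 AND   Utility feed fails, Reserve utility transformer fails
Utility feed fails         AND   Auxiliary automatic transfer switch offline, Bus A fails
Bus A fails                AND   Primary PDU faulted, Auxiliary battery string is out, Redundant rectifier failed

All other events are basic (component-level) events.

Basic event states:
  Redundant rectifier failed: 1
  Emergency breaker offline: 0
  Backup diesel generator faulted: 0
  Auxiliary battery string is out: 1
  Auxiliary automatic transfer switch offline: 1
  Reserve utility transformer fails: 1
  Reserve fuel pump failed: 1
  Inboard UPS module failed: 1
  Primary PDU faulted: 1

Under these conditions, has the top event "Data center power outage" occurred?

Yes

Bus A fails [AND]: Primary PDU faulted=occurs, Auxiliary battery string is out=occurs, Redundant rectifier failed=occurs → all inputs occur → occurs.
Utility feed fails [AND]: Auxiliary automatic transfer switch offline=occurs, Bus A fails=occurs → all inputs occur → occurs.
Bus B lost [AND]: Utility feed fails=occurs, Reserve utility transformer fails=occurs → all inputs occur → occurs.
Distribution tier fails [AND]: Reserve fuel pump failed=occurs, Backup diesel generator faulted=not, Emergency breaker offline=not, Inboard UPS module failed=occurs → not all inputs occur → does not occur.
Data center power outage [OR]: Bus B lost=occurs, Distribution tier fails=not → at least one input occurs → occurs.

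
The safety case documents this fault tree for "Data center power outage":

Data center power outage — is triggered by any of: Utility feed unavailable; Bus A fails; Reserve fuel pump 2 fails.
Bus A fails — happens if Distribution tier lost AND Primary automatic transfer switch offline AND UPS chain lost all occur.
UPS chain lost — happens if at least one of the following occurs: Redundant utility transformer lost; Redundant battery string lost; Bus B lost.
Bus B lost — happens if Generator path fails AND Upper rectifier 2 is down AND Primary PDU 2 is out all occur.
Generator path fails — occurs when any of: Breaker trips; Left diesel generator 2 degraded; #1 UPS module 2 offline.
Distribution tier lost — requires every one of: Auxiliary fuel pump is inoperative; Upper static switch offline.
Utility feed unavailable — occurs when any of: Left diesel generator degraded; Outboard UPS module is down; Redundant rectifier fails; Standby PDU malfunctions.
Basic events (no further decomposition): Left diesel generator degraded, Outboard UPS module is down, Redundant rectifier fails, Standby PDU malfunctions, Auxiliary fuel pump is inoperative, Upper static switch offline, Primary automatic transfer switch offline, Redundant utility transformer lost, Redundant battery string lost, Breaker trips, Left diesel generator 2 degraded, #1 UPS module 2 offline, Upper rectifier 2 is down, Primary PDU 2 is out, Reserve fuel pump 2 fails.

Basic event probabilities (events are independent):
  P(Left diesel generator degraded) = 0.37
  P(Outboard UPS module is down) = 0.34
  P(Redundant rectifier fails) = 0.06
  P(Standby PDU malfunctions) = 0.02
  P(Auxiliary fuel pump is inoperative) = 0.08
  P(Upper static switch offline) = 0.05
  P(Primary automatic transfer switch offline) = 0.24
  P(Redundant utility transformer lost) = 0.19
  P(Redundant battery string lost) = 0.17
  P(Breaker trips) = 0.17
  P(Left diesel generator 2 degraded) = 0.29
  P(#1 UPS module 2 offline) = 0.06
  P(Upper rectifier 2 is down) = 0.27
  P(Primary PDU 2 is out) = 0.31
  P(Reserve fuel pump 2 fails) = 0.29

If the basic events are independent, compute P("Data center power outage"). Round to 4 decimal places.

0.7281

P(Utility feed unavailable) [OR] = 1 − (1−0.37) × (1−0.34) × (1−0.06) × (1−0.02) = 0.616965
P(Distribution tier lost) [AND] = 0.08 × 0.05 = 0.004000
P(Generator path fails) [OR] = 1 − (1−0.17) × (1−0.29) × (1−0.06) = 0.446058
P(Bus B lost) [AND] = 0.446058 × 0.27 × 0.31 = 0.037335
P(UPS chain lost) [OR] = 1 − (1−0.19) × (1−0.17) × (1−0.037335) = 0.352800
P(Bus A fails) [AND] = 0.004000 × 0.24 × 0.352800 = 0.000339
P(Data center power outage) [OR] = 1 − (1−0.616965) × (1−0.000339) × (1−0.29) = 0.728137
Rounded to 4 decimal places: P(Data center power outage) ≈ 0.7281.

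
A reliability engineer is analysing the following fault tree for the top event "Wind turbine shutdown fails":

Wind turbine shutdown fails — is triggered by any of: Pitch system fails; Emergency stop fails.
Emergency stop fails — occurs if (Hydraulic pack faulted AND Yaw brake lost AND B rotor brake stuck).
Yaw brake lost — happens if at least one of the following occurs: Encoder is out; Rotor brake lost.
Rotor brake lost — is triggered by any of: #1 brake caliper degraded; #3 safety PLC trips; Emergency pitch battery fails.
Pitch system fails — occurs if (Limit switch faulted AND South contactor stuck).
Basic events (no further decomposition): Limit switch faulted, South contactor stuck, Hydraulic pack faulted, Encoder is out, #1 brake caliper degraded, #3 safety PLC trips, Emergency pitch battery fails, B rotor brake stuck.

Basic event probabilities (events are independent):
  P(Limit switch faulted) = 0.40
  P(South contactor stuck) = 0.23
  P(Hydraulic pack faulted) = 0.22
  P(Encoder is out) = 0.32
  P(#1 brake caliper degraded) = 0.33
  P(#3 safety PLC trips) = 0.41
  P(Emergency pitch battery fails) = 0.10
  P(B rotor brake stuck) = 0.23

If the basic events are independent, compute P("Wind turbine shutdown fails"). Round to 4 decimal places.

0.1268

P(Pitch system fails) [AND] = 0.40 × 0.23 = 0.092000
P(Rotor brake lost) [OR] = 1 − (1−0.33) × (1−0.41) × (1−0.10) = 0.644230
P(Yaw brake lost) [OR] = 1 − (1−0.32) × (1−0.644230) = 0.758076
P(Emergency stop fails) [AND] = 0.22 × 0.758076 × 0.23 = 0.038359
P(Wind turbine shutdown fails) [OR] = 1 − (1−0.092000) × (1−0.038359) = 0.126830
Rounded to 4 decimal places: P(Wind turbine shutdown fails) ≈ 0.1268.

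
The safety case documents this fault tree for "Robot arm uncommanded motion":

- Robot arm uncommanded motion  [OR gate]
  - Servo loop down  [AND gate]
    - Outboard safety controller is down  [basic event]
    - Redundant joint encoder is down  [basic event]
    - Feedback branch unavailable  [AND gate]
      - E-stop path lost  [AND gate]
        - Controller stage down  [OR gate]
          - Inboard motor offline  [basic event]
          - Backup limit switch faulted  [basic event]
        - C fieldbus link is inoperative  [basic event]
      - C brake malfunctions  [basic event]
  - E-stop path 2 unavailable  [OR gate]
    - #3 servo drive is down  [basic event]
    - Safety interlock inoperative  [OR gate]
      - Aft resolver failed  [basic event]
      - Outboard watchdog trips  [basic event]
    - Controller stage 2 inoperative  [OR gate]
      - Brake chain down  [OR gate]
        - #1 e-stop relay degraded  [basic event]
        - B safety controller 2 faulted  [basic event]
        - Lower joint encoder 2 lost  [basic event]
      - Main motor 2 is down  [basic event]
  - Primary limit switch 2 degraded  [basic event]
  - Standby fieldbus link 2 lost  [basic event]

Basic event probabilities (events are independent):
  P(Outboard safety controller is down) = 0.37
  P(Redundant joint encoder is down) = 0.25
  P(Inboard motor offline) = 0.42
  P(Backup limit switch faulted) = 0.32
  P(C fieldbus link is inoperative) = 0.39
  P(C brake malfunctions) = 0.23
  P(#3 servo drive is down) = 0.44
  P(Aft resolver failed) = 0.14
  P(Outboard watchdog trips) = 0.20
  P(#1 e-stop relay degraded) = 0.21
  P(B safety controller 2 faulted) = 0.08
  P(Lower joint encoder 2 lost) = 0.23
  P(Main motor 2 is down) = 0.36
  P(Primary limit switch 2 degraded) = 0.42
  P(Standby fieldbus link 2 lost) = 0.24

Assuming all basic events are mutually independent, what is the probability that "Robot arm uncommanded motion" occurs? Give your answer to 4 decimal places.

P(Controller stage down) [OR] = 1 − (1−0.42) × (1−0.32) = 0.605600
P(E-stop path lost) [AND] = 0.605600 × 0.39 = 0.236184
P(Feedback branch unavailable) [AND] = 0.236184 × 0.23 = 0.054322
P(Servo loop down) [AND] = 0.37 × 0.25 × 0.054322 = 0.005025
P(Safety interlock inoperative) [OR] = 1 − (1−0.14) × (1−0.20) = 0.312000
P(Brake chain down) [OR] = 1 − (1−0.21) × (1−0.08) × (1−0.23) = 0.440364
P(Controller stage 2 inoperative) [OR] = 1 − (1−0.440364) × (1−0.36) = 0.641833
P(E-stop path 2 unavailable) [OR] = 1 − (1−0.44) × (1−0.312000) × (1−0.641833) = 0.862005
P(Robot arm uncommanded motion) [OR] = 1 − (1−0.005025) × (1−0.862005) × (1−0.42) × (1−0.24) = 0.939477
Rounded to 4 decimal places: P(Robot arm uncommanded motion) ≈ 0.9395.

0.9395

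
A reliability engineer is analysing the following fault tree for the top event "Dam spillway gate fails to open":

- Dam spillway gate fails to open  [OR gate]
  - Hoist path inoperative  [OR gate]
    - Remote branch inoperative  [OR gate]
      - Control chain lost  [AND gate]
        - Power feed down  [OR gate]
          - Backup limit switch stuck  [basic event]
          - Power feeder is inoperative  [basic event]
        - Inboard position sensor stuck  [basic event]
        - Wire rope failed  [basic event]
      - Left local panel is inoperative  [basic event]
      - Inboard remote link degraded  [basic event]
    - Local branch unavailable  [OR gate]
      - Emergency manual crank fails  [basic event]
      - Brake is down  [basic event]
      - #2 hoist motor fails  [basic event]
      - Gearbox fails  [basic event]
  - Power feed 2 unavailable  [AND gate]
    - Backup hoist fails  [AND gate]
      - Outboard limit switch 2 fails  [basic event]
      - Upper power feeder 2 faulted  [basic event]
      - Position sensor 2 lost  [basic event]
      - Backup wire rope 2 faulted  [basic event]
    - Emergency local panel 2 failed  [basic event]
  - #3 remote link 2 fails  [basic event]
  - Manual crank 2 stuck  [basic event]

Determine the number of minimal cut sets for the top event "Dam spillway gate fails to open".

11

Power feed down [OR]: union of children's cut sets → 2 cut set(s).
Control chain lost [AND]: one cut set from each child combined → 2 × 1 × 1 = 2 cut set(s).
Remote branch inoperative [OR]: union of children's cut sets → 4 cut set(s).
Local branch unavailable [OR]: union of children's cut sets → 4 cut set(s).
Hoist path inoperative [OR]: union of children's cut sets → 8 cut set(s).
Backup hoist fails [AND]: one cut set from each child combined → 1 × 1 × 1 × 1 = 1 cut set(s).
Power feed 2 unavailable [AND]: one cut set from each child combined → 1 × 1 = 1 cut set(s).
Dam spillway gate fails to open [OR]: union of children's cut sets → 11 cut set(s).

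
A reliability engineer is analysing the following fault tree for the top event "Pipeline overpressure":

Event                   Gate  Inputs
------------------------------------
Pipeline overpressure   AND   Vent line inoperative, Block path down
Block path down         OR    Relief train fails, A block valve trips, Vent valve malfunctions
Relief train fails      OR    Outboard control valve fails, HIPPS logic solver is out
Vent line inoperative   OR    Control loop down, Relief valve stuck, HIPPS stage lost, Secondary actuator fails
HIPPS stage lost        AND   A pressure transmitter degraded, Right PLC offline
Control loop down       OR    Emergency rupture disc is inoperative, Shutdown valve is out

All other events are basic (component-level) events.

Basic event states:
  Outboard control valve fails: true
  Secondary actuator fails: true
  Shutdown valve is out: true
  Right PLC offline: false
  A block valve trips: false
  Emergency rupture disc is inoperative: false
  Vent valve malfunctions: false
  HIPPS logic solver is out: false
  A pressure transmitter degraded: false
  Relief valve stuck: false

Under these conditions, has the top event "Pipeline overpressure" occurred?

Control loop down [OR]: Emergency rupture disc is inoperative=not, Shutdown valve is out=occurs → at least one input occurs → occurs.
HIPPS stage lost [AND]: A pressure transmitter degraded=not, Right PLC offline=not → not all inputs occur → does not occur.
Vent line inoperative [OR]: Control loop down=occurs, Relief valve stuck=not, HIPPS stage lost=not, Secondary actuator fails=occurs → at least one input occurs → occurs.
Relief train fails [OR]: Outboard control valve fails=occurs, HIPPS logic solver is out=not → at least one input occurs → occurs.
Block path down [OR]: Relief train fails=occurs, A block valve trips=not, Vent valve malfunctions=not → at least one input occurs → occurs.
Pipeline overpressure [AND]: Vent line inoperative=occurs, Block path down=occurs → all inputs occur → occurs.

Yes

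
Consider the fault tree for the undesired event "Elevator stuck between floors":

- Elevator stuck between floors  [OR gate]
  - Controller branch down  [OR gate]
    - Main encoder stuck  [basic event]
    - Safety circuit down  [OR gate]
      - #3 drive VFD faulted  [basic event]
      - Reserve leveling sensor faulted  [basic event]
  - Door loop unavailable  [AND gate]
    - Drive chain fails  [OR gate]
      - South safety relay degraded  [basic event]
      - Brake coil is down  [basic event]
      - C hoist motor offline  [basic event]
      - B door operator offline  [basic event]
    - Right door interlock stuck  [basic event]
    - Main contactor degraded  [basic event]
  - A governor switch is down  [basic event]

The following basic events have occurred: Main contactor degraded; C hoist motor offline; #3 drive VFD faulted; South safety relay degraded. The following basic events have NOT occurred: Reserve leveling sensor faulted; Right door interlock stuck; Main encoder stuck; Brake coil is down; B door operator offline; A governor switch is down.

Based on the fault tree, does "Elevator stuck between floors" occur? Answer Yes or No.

Yes

Safety circuit down [OR]: #3 drive VFD faulted=occurs, Reserve leveling sensor faulted=not → at least one input occurs → occurs.
Controller branch down [OR]: Main encoder stuck=not, Safety circuit down=occurs → at least one input occurs → occurs.
Drive chain fails [OR]: South safety relay degraded=occurs, Brake coil is down=not, C hoist motor offline=occurs, B door operator offline=not → at least one input occurs → occurs.
Door loop unavailable [AND]: Drive chain fails=occurs, Right door interlock stuck=not, Main contactor degraded=occurs → not all inputs occur → does not occur.
Elevator stuck between floors [OR]: Controller branch down=occurs, Door loop unavailable=not, A governor switch is down=not → at least one input occurs → occurs.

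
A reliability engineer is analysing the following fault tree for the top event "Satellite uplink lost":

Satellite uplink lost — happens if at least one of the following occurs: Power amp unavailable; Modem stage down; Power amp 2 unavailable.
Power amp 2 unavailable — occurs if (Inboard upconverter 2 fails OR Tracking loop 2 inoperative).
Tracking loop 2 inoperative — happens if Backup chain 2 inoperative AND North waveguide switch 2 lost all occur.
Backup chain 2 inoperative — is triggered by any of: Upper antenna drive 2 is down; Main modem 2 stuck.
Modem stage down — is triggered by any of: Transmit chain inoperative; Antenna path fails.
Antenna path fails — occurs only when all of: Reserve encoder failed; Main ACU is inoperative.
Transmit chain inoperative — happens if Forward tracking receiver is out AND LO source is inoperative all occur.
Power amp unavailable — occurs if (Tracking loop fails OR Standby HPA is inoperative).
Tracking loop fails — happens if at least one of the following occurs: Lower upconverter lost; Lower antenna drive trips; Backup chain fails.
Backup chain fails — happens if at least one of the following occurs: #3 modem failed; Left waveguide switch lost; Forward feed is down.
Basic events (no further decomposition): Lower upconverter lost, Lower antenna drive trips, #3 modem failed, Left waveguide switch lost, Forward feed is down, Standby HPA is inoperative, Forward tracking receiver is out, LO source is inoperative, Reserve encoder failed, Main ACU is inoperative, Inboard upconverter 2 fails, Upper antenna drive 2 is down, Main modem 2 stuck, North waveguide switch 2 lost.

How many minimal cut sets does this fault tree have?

11

Backup chain fails [OR]: union of children's cut sets → 3 cut set(s).
Tracking loop fails [OR]: union of children's cut sets → 5 cut set(s).
Power amp unavailable [OR]: union of children's cut sets → 6 cut set(s).
Transmit chain inoperative [AND]: one cut set from each child combined → 1 × 1 = 1 cut set(s).
Antenna path fails [AND]: one cut set from each child combined → 1 × 1 = 1 cut set(s).
Modem stage down [OR]: union of children's cut sets → 2 cut set(s).
Backup chain 2 inoperative [OR]: union of children's cut sets → 2 cut set(s).
Tracking loop 2 inoperative [AND]: one cut set from each child combined → 2 × 1 = 2 cut set(s).
Power amp 2 unavailable [OR]: union of children's cut sets → 3 cut set(s).
Satellite uplink lost [OR]: union of children's cut sets → 11 cut set(s).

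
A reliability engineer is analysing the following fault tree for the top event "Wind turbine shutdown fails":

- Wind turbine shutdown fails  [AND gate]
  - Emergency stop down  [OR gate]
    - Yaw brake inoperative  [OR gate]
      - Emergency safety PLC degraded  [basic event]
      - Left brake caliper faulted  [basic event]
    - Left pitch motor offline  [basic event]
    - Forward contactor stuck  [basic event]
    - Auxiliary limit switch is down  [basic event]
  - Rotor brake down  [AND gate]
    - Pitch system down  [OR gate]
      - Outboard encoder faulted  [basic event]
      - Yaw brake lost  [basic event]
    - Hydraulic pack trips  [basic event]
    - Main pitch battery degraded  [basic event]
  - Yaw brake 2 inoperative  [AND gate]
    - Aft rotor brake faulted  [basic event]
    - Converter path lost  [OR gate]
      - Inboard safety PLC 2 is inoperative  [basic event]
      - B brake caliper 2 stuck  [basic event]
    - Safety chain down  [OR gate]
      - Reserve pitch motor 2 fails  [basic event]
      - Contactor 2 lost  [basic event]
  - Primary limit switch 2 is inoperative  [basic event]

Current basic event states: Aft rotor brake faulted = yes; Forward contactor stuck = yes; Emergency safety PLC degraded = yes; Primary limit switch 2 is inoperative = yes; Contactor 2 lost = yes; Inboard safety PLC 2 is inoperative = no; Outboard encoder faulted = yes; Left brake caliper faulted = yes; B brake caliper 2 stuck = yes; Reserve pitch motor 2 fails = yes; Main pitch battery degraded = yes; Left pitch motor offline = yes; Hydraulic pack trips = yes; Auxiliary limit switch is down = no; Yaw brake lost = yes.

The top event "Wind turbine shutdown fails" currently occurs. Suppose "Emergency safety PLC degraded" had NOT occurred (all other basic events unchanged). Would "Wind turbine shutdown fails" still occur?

Counterfactual: set "Emergency safety PLC degraded" to not occurred.
Yaw brake inoperative [OR]: Emergency safety PLC degraded=not, Left brake caliper faulted=occurs → at least one input occurs → occurs.
Emergency stop down [OR]: Yaw brake inoperative=occurs, Left pitch motor offline=occurs, Forward contactor stuck=occurs, Auxiliary limit switch is down=not → at least one input occurs → occurs.
Pitch system down [OR]: Outboard encoder faulted=occurs, Yaw brake lost=occurs → at least one input occurs → occurs.
Rotor brake down [AND]: Pitch system down=occurs, Hydraulic pack trips=occurs, Main pitch battery degraded=occurs → all inputs occur → occurs.
Converter path lost [OR]: Inboard safety PLC 2 is inoperative=not, B brake caliper 2 stuck=occurs → at least one input occurs → occurs.
Safety chain down [OR]: Reserve pitch motor 2 fails=occurs, Contactor 2 lost=occurs → at least one input occurs → occurs.
Yaw brake 2 inoperative [AND]: Aft rotor brake faulted=occurs, Converter path lost=occurs, Safety chain down=occurs → all inputs occur → occurs.
Wind turbine shutdown fails [AND]: Emergency stop down=occurs, Rotor brake down=occurs, Yaw brake 2 inoperative=occurs, Primary limit switch 2 is inoperative=occurs → all inputs occur → occurs.

Yes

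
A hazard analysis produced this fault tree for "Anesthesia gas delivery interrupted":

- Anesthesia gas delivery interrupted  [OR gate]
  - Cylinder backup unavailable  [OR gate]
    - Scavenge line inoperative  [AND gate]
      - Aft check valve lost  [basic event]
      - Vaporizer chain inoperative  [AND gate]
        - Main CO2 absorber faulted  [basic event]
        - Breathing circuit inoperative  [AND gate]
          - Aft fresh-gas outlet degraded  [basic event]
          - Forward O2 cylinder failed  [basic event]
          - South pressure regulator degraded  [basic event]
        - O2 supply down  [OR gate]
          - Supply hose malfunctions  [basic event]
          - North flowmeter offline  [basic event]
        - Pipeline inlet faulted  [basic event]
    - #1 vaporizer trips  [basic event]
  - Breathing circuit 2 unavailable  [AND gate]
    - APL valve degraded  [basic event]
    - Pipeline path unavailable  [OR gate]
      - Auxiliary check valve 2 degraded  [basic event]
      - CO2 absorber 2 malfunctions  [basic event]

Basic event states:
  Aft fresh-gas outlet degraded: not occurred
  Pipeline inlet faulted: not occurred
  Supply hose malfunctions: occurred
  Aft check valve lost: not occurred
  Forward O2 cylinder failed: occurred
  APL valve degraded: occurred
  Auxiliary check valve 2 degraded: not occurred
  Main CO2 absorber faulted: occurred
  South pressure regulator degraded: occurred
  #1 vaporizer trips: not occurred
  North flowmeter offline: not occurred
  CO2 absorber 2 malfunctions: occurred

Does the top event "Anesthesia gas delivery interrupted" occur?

Breathing circuit inoperative [AND]: Aft fresh-gas outlet degraded=not, Forward O2 cylinder failed=occurs, South pressure regulator degraded=occurs → not all inputs occur → does not occur.
O2 supply down [OR]: Supply hose malfunctions=occurs, North flowmeter offline=not → at least one input occurs → occurs.
Vaporizer chain inoperative [AND]: Main CO2 absorber faulted=occurs, Breathing circuit inoperative=not, O2 supply down=occurs, Pipeline inlet faulted=not → not all inputs occur → does not occur.
Scavenge line inoperative [AND]: Aft check valve lost=not, Vaporizer chain inoperative=not → not all inputs occur → does not occur.
Cylinder backup unavailable [OR]: Scavenge line inoperative=not, #1 vaporizer trips=not → no input occurs → does not occur.
Pipeline path unavailable [OR]: Auxiliary check valve 2 degraded=not, CO2 absorber 2 malfunctions=occurs → at least one input occurs → occurs.
Breathing circuit 2 unavailable [AND]: APL valve degraded=occurs, Pipeline path unavailable=occurs → all inputs occur → occurs.
Anesthesia gas delivery interrupted [OR]: Cylinder backup unavailable=not, Breathing circuit 2 unavailable=occurs → at least one input occurs → occurs.

Yes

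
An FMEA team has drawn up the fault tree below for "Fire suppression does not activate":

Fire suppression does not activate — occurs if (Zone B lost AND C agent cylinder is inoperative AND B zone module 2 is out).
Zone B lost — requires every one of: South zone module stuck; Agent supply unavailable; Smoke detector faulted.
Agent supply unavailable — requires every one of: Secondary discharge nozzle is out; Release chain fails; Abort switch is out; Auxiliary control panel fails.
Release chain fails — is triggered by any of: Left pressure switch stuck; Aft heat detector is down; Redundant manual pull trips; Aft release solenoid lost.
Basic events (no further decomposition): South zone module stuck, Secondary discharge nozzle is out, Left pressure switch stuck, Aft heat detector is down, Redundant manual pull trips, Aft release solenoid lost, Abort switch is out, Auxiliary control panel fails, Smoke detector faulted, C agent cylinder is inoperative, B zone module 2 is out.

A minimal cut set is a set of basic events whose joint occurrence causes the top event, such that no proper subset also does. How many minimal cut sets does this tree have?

4

Release chain fails [OR]: union of children's cut sets → 4 cut set(s).
Agent supply unavailable [AND]: one cut set from each child combined → 1 × 4 × 1 × 1 = 4 cut set(s).
Zone B lost [AND]: one cut set from each child combined → 1 × 4 × 1 = 4 cut set(s).
Fire suppression does not activate [AND]: one cut set from each child combined → 4 × 1 × 1 = 4 cut set(s).
Minimal cut sets: {Abort switch is out, Auxiliary control panel fails, B zone module 2 is out, C agent cylinder is inoperative, Left pressure switch stuck, Secondary discharge nozzle is out, Smoke detector faulted, South zone module stuck}; {Abort switch is out, Aft heat detector is down, Auxiliary control panel fails, B zone module 2 is out, C agent cylinder is inoperative, Secondary discharge nozzle is out, Smoke detector faulted, South zone module stuck}; {Abort switch is out, Auxiliary control panel fails, B zone module 2 is out, C agent cylinder is inoperative, Redundant manual pull trips, Secondary discharge nozzle is out, Smoke detector faulted, South zone module stuck}; {Abort switch is out, Aft release solenoid lost, Auxiliary control panel fails, B zone module 2 is out, C agent cylinder is inoperative, Secondary discharge nozzle is out, Smoke detector faulted, South zone module stuck}.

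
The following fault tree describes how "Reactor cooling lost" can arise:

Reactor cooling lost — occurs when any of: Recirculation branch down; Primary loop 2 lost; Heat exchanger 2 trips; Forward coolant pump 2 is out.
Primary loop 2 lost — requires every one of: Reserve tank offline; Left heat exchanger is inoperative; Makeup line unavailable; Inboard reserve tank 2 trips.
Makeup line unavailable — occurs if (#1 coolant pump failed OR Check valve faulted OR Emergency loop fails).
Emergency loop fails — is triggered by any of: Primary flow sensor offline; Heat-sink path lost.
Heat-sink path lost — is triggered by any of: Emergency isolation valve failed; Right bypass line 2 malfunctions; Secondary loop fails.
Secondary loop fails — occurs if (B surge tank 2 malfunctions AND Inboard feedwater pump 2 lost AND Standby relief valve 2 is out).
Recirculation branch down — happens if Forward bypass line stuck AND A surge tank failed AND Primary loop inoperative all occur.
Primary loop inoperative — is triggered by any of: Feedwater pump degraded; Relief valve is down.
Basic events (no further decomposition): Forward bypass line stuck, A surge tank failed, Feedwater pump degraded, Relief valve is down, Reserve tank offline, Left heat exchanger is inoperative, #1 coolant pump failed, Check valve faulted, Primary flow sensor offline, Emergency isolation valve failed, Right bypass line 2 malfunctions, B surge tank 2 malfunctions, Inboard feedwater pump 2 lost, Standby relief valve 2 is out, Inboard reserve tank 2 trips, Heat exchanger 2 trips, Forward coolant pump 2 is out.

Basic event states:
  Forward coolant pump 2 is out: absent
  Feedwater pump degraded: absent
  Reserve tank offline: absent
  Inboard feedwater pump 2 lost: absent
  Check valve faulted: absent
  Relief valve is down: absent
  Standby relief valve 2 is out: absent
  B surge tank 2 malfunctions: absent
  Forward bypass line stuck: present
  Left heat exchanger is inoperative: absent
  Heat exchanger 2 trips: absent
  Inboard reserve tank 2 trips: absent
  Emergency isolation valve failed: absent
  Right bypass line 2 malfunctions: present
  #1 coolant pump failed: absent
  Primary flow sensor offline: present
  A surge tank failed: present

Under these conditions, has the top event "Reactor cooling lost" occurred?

No

Primary loop inoperative [OR]: Feedwater pump degraded=not, Relief valve is down=not → no input occurs → does not occur.
Recirculation branch down [AND]: Forward bypass line stuck=occurs, A surge tank failed=occurs, Primary loop inoperative=not → not all inputs occur → does not occur.
Secondary loop fails [AND]: B surge tank 2 malfunctions=not, Inboard feedwater pump 2 lost=not, Standby relief valve 2 is out=not → not all inputs occur → does not occur.
Heat-sink path lost [OR]: Emergency isolation valve failed=not, Right bypass line 2 malfunctions=occurs, Secondary loop fails=not → at least one input occurs → occurs.
Emergency loop fails [OR]: Primary flow sensor offline=occurs, Heat-sink path lost=occurs → at least one input occurs → occurs.
Makeup line unavailable [OR]: #1 coolant pump failed=not, Check valve faulted=not, Emergency loop fails=occurs → at least one input occurs → occurs.
Primary loop 2 lost [AND]: Reserve tank offline=not, Left heat exchanger is inoperative=not, Makeup line unavailable=occurs, Inboard reserve tank 2 trips=not → not all inputs occur → does not occur.
Reactor cooling lost [OR]: Recirculation branch down=not, Primary loop 2 lost=not, Heat exchanger 2 trips=not, Forward coolant pump 2 is out=not → no input occurs → does not occur.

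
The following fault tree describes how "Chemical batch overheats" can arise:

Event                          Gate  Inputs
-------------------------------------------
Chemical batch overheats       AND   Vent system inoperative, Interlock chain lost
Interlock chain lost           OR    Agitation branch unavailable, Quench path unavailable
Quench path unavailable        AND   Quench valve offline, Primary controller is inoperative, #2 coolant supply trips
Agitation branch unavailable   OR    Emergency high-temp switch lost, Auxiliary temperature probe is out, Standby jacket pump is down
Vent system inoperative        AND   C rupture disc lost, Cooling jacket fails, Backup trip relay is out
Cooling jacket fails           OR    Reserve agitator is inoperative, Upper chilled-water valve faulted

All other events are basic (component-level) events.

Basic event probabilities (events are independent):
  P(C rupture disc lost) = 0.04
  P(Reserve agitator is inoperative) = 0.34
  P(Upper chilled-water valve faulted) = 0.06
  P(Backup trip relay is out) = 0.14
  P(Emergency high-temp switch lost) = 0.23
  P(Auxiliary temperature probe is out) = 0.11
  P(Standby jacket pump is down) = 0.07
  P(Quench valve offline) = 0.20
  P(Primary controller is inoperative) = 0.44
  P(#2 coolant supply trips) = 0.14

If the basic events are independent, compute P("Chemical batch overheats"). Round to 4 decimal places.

0.0008

P(Cooling jacket fails) [OR] = 1 − (1−0.34) × (1−0.06) = 0.379600
P(Vent system inoperative) [AND] = 0.04 × 0.379600 × 0.14 = 0.002126
P(Agitation branch unavailable) [OR] = 1 − (1−0.23) × (1−0.11) × (1−0.07) = 0.362671
P(Quench path unavailable) [AND] = 0.20 × 0.44 × 0.14 = 0.012320
P(Interlock chain lost) [OR] = 1 − (1−0.362671) × (1−0.012320) = 0.370523
P(Chemical batch overheats) [AND] = 0.002126 × 0.370523 = 0.000788
Rounded to 4 decimal places: P(Chemical batch overheats) ≈ 0.0008.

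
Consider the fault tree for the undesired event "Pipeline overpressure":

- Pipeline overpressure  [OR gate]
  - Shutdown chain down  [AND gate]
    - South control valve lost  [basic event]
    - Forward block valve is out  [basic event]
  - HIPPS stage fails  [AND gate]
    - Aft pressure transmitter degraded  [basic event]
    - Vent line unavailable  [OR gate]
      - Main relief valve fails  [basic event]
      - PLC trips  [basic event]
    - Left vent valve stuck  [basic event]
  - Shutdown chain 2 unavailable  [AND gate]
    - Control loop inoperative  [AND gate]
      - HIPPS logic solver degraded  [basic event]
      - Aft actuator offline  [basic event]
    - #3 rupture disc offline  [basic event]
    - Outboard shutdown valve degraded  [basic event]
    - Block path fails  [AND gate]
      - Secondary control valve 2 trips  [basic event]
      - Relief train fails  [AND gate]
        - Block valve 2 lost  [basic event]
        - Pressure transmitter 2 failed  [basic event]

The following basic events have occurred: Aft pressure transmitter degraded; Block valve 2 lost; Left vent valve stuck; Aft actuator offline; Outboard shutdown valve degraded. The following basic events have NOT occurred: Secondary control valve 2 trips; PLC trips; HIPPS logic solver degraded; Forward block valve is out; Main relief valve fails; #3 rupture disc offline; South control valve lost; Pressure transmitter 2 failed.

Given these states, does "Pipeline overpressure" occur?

No

Shutdown chain down [AND]: South control valve lost=not, Forward block valve is out=not → not all inputs occur → does not occur.
Vent line unavailable [OR]: Main relief valve fails=not, PLC trips=not → no input occurs → does not occur.
HIPPS stage fails [AND]: Aft pressure transmitter degraded=occurs, Vent line unavailable=not, Left vent valve stuck=occurs → not all inputs occur → does not occur.
Control loop inoperative [AND]: HIPPS logic solver degraded=not, Aft actuator offline=occurs → not all inputs occur → does not occur.
Relief train fails [AND]: Block valve 2 lost=occurs, Pressure transmitter 2 failed=not → not all inputs occur → does not occur.
Block path fails [AND]: Secondary control valve 2 trips=not, Relief train fails=not → not all inputs occur → does not occur.
Shutdown chain 2 unavailable [AND]: Control loop inoperative=not, #3 rupture disc offline=not, Outboard shutdown valve degraded=occurs, Block path fails=not → not all inputs occur → does not occur.
Pipeline overpressure [OR]: Shutdown chain down=not, HIPPS stage fails=not, Shutdown chain 2 unavailable=not → no input occurs → does not occur.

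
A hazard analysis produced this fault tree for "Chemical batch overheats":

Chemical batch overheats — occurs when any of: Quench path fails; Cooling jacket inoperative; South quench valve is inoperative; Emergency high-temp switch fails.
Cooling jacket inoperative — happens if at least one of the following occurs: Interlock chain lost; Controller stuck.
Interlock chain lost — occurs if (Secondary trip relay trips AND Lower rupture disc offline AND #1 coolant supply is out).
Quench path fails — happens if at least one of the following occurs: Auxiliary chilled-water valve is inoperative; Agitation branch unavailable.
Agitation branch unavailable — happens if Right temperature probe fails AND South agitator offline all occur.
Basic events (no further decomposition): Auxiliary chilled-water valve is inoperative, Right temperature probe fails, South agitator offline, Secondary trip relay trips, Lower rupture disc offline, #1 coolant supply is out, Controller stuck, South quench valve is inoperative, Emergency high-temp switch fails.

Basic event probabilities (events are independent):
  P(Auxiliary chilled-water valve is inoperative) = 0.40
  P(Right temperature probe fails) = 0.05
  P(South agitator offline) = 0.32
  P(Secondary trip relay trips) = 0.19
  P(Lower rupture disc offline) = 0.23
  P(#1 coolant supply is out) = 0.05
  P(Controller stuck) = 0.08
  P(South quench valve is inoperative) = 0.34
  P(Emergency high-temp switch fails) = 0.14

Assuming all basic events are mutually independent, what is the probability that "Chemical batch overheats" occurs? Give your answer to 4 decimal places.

P(Agitation branch unavailable) [AND] = 0.05 × 0.32 = 0.016000
P(Quench path fails) [OR] = 1 − (1−0.40) × (1−0.016000) = 0.409600
P(Interlock chain lost) [AND] = 0.19 × 0.23 × 0.05 = 0.002185
P(Cooling jacket inoperative) [OR] = 1 − (1−0.002185) × (1−0.08) = 0.082010
P(Chemical batch overheats) [OR] = 1 − (1−0.409600) × (1−0.082010) × (1−0.34) × (1−0.14) = 0.692371
Rounded to 4 decimal places: P(Chemical batch overheats) ≈ 0.6924.

0.6924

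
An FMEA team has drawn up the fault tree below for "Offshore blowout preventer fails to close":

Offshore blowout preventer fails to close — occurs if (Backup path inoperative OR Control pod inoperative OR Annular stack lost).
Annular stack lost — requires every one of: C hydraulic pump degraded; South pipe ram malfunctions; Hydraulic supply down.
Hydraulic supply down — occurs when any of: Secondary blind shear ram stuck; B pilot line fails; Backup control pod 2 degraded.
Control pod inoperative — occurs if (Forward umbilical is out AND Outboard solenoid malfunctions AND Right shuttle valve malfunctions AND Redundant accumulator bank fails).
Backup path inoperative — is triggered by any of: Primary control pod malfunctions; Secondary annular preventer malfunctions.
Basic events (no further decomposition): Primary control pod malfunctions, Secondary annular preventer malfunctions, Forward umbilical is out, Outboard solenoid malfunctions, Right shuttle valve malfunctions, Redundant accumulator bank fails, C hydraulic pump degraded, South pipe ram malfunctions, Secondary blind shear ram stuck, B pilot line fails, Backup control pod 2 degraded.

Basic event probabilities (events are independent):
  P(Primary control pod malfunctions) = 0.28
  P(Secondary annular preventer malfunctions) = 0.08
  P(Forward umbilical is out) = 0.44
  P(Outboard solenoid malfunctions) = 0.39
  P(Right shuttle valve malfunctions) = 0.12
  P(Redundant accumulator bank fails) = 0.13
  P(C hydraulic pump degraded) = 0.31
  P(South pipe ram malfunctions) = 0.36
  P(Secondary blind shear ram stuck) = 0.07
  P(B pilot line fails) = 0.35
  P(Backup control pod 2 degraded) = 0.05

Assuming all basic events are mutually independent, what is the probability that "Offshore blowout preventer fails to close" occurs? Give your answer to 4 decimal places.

0.3708

P(Backup path inoperative) [OR] = 1 − (1−0.28) × (1−0.08) = 0.337600
P(Control pod inoperative) [AND] = 0.44 × 0.39 × 0.12 × 0.13 = 0.002677
P(Hydraulic supply down) [OR] = 1 − (1−0.07) × (1−0.35) × (1−0.05) = 0.425725
P(Annular stack lost) [AND] = 0.31 × 0.36 × 0.425725 = 0.047511
P(Offshore blowout preventer fails to close) [OR] = 1 − (1−0.337600) × (1−0.002677) × (1−0.047511) = 0.370760
Rounded to 4 decimal places: P(Offshore blowout preventer fails to close) ≈ 0.3708.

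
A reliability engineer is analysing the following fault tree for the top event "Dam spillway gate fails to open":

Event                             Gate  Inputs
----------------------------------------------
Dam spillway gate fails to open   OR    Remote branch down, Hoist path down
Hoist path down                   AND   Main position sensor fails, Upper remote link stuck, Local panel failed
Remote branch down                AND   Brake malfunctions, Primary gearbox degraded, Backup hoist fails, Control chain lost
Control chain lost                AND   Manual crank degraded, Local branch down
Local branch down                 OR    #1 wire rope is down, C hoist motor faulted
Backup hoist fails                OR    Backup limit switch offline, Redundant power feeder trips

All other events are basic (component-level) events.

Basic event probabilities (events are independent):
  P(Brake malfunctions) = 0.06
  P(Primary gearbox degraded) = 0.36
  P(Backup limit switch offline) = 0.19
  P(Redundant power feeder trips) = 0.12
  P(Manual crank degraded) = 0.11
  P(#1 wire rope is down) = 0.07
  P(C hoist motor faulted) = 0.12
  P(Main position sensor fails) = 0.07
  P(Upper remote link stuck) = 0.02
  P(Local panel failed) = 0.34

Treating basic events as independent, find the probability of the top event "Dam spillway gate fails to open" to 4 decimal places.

0.0006

P(Backup hoist fails) [OR] = 1 − (1−0.19) × (1−0.12) = 0.287200
P(Local branch down) [OR] = 1 − (1−0.07) × (1−0.12) = 0.181600
P(Control chain lost) [AND] = 0.11 × 0.181600 = 0.019976
P(Remote branch down) [AND] = 0.06 × 0.36 × 0.287200 × 0.019976 = 0.000124
P(Hoist path down) [AND] = 0.07 × 0.02 × 0.34 = 0.000476
P(Dam spillway gate fails to open) [OR] = 1 − (1−0.000124) × (1−0.000476) = 0.000600
Rounded to 4 decimal places: P(Dam spillway gate fails to open) ≈ 0.0006.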